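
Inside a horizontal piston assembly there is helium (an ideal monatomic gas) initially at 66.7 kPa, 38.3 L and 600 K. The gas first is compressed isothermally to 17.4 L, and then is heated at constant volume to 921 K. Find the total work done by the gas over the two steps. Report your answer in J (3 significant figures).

W_total ≈ -2020 J

Step 1 (isothermal): W = P₁V₁ ln(V₂/V₁) = (2555) ln(17.4/38.3) = -2016 J.
Step 2 (isochoric): W = 0 (constant volume).
W_total = -2016 + 0 = -2016 J.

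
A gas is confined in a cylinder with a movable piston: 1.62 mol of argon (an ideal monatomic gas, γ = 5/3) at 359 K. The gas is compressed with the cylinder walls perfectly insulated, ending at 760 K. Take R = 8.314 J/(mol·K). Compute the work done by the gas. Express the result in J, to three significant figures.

W ≈ -8100 J

Adiabatic ⇒ Q = 0, so W_by = −ΔU = nCᵥ(T₁ − T₂).
Cᵥ = 3R/2 = 12.47 J/(mol·K).
W = (1.62)(12.47)(359 − 760) = -8101 J.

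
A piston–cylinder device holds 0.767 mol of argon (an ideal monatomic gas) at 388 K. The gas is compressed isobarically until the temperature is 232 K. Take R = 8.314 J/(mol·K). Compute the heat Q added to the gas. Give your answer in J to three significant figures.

Isobaric: W = nRΔT = (0.767)(8.314)(-156) = -994.8 J.
ΔU = nCᵥΔT with Cᵥ = 3R/2: ΔU = (0.767)(12.47)(-156) = -1492 J.
Q = ΔU + W = -1492 − 994.8 = -2487 J.

Q ≈ -2490 J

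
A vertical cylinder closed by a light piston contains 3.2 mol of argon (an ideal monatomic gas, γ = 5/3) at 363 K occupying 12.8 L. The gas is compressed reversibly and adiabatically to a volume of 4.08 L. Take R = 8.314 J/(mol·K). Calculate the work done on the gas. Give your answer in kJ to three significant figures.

W ≈ 16.6 kJ

Adiabatic: TV^(γ−1) = const with γ = 5/3.
T₂ = T₁ (V₁/V₂)^(γ−1) = 363 × (12.8/4.08)^0.667 = 363 × 2.143 = 777.9 K.
W_by = nCᵥ(T₁ − T₂) = (3.2)(12.47)(363 − 777.9) = -16559 J.
Work on gas = −W_by = 16559 J.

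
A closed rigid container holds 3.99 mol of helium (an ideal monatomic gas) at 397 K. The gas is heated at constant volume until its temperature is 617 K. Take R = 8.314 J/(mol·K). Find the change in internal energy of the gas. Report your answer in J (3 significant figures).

ΔU ≈ 10900 J

Constant volume ⇒ W = 0, so Q = ΔU = nCᵥΔT with Cᵥ = 3R/2 = 12.47 J/(mol·K).
ΔU = (3.99)(12.47)(617 − 397) = 10947 J.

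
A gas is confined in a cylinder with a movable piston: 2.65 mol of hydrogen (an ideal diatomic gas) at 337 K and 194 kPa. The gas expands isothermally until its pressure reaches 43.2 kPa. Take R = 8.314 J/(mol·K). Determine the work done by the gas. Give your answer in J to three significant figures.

Isothermal process: W = nRT ln(V₂/V₁) = nRT ln(P₁/P₂).
W = (2.65)(8.314)(337) × ln(194/43.2)
  = 7425 × ln(4.491) = 7425 × 1.502
W_by_gas = 11152 J.

W ≈ 11200 J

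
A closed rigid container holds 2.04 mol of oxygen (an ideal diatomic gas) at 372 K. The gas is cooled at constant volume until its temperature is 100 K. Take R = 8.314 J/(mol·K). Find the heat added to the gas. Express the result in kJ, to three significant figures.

Constant volume ⇒ W = 0, so Q = ΔU = nCᵥΔT with Cᵥ = 5R/2 = 20.79 J/(mol·K).
ΔU = (2.04)(20.79)(100 − 372) = -11533 J.

Q ≈ -11.5 kJ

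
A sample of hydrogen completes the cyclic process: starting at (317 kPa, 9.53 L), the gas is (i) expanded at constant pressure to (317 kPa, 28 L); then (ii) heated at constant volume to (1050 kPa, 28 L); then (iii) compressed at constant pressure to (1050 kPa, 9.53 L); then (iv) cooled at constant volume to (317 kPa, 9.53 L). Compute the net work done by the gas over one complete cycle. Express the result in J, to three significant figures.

W_net ≈ -13500 J

Constant-volume legs do no work.
W(i) = (317)(28 − 9.53) = 5855 J; W(iii) = (1050)(9.53 − 28) = -19394 J.
W_net = 5855 − 19394 = -13539 J (the counter-clockwise enclosed area).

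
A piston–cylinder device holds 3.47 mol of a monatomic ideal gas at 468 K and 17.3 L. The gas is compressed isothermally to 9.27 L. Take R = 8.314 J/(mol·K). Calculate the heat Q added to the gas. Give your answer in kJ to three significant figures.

Q ≈ -8.42 kJ

Isothermal ⇒ ΔU = 0, so Q = W = nRT ln(V₂/V₁).
Q = (3.47)(8.314)(468) ln(9.27/17.3) = 13502 × -0.6239 = -8424 J.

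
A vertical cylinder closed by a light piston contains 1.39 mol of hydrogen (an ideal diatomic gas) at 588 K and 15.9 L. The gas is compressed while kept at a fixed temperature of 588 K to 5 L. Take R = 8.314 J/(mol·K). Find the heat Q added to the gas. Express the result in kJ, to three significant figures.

Q ≈ -7.86 kJ

Isothermal ⇒ ΔU = 0, so Q = W = nRT ln(V₂/V₁).
Q = (1.39)(8.314)(588) ln(5/15.9) = 6795 × -1.157 = -7861 J.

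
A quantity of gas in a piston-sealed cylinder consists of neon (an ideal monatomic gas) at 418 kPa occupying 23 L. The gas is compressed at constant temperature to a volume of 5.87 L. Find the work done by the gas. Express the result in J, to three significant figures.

W ≈ -13100 J

Isothermal: W = nRT ln(V₂/V₁) = P₁V₁ ln(V₂/V₁).
P₁V₁ = (418 kPa)(23 L) = 9614 J.
W = 9614 × ln(5.87/23) = 9614 × -1.366
W_by_gas = -13129 J.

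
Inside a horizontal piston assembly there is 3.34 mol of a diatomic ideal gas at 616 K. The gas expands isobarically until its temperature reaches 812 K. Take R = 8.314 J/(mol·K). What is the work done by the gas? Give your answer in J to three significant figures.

Isobaric: W = P ΔV = nR ΔT.
W = (3.34)(8.314)(812 − 616) = 5443 J.

W ≈ 5440 J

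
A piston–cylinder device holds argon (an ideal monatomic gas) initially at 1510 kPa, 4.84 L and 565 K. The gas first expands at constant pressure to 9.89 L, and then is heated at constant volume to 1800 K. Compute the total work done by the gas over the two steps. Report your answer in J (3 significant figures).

W_total ≈ 7630 J

Step 1 (isobaric): W = PΔV = (1510 kPa)(9.89 − 4.84 L) = 7626 J.
Step 2 (isochoric): W = 0 (constant volume).
W_total = 7626 + 0 = 7626 J.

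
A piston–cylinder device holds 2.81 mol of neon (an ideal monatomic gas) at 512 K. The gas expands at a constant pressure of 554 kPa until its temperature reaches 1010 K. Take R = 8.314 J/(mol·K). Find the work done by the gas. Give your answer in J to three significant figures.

Isobaric: W = P ΔV = nR ΔT.
W = (2.81)(8.314)(1010 − 512) = 11634 J.

W ≈ 11600 J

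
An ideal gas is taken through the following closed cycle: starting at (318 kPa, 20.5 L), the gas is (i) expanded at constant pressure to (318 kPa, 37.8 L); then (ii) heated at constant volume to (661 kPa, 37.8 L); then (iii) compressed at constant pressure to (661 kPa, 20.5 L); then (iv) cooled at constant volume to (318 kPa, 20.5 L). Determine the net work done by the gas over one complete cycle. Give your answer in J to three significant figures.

Constant-volume legs do no work.
W(i) = (318)(37.8 − 20.5) = 5501 J; W(iii) = (661)(20.5 − 37.8) = -11435 J.
W_net = 5501 − 11435 = -5934 J (the counter-clockwise enclosed area).

W_net ≈ -5930 J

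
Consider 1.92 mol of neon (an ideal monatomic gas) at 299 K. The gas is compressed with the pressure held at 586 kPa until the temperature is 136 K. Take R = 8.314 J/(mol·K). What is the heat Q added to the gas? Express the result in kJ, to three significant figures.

Isobaric: W = nRΔT = (1.92)(8.314)(-163) = -2602 J.
ΔU = nCᵥΔT with Cᵥ = 3R/2: ΔU = (1.92)(12.47)(-163) = -3903 J.
Q = ΔU + W = -3903 − 2602 = -6505 J.

Q ≈ -6.50 kJ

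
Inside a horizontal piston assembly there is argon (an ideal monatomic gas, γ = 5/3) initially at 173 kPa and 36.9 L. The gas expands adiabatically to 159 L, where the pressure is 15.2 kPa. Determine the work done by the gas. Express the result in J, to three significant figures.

W ≈ 5950 J

Adiabatic: W = (P₁V₁ − P₂V₂)/(γ − 1) with γ = 5/3.
P₁V₁ = 6384 J, P₂V₂ = 2417 J.
W = (6384 − 2417) / 0.6667 = 5950 J.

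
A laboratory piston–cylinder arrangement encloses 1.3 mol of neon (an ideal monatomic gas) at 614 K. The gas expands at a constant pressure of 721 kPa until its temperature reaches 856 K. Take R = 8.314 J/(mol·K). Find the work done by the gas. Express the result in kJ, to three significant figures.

W ≈ 2.62 kJ

Isobaric: W = P ΔV = nR ΔT.
W = (1.3)(8.314)(856 − 614) = 2616 J.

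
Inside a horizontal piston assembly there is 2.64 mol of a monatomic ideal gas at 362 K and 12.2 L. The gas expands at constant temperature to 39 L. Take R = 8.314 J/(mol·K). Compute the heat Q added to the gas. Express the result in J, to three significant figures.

Q ≈ 9230 J

Isothermal ⇒ ΔU = 0, so Q = W = nRT ln(V₂/V₁).
Q = (2.64)(8.314)(362) ln(39/12.2) = 7946 × 1.162 = 9234 J.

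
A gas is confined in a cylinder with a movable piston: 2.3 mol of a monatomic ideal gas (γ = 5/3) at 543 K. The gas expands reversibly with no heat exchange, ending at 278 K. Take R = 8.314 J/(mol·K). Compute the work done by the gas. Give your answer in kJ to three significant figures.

W ≈ 7.60 kJ

Adiabatic ⇒ Q = 0, so W_by = −ΔU = nCᵥ(T₁ − T₂).
Cᵥ = 3R/2 = 12.47 J/(mol·K).
W = (2.3)(12.47)(543 − 278) = 7601 J.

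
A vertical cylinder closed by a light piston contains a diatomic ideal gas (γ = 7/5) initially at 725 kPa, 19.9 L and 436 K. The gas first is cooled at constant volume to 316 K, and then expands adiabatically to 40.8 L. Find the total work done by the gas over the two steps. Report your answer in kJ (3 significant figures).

Step 1 (isochoric): W = 0 (constant volume).
After step 1: P = 525.5 kPa (V unchanged).
Step 2 (adiabatic): W = (P₁V₁ − P₂V₂)/(γ−1) = (10457 − 7846)/0.4 = 6526 J.
W_total = 0 + 6526 = 6526 J.

W_total ≈ 6.53 kJ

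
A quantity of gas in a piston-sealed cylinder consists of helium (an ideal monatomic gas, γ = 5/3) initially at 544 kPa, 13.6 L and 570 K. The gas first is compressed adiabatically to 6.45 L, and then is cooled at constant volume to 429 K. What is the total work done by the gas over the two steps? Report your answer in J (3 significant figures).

W_total ≈ -7150 J

Step 1 (adiabatic): W = (P₁V₁ − P₂V₂)/(γ−1) = (7398 − 12165)/0.667 = -7150 J.
Step 2 (isochoric): W = 0 (constant volume).
W_total = -7150 + 0 = -7150 J.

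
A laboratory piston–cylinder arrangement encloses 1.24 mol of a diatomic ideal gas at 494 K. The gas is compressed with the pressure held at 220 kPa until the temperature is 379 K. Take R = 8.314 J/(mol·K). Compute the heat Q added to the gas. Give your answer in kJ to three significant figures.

Q ≈ -4.15 kJ

Isobaric: W = nRΔT = (1.24)(8.314)(-115) = -1186 J.
ΔU = nCᵥΔT with Cᵥ = 5R/2: ΔU = (1.24)(20.79)(-115) = -2964 J.
Q = ΔU + W = -2964 − 1186 = -4150 J.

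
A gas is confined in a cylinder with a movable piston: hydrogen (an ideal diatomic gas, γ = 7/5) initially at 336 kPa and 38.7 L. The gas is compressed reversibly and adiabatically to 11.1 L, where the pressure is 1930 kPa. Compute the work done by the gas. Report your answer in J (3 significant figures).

Adiabatic: W = (P₁V₁ − P₂V₂)/(γ − 1) with γ = 7/5.
P₁V₁ = 13003 J, P₂V₂ = 21423 J.
W = (13003 − 21423) / 0.4 = -21050 J.

W ≈ -21000 J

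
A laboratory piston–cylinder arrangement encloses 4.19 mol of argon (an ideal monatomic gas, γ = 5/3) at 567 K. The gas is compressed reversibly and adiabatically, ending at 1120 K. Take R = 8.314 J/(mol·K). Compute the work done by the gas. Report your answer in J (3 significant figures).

W ≈ -28900 J

Adiabatic ⇒ Q = 0, so W_by = −ΔU = nCᵥ(T₁ − T₂).
Cᵥ = 3R/2 = 12.47 J/(mol·K).
W = (4.19)(12.47)(567 − 1120) = -28896 J.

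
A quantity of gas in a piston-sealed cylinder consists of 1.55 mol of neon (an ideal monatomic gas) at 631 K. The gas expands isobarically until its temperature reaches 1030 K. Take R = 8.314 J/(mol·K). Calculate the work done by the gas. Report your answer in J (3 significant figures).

W ≈ 5140 J

Isobaric: W = P ΔV = nR ΔT.
W = (1.55)(8.314)(1030 − 631) = 5142 J.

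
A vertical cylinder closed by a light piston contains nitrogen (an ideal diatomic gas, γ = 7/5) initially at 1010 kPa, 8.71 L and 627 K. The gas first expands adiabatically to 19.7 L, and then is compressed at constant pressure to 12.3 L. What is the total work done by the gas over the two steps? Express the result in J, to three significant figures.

W_total ≈ 3740 J

Step 1 (adiabatic): W = (P₁V₁ − P₂V₂)/(γ−1) = (8797 − 6347)/0.4 = 6126 J.
After step 1: P = 322.2 kPa, V = 19.7 L, T = 452.4 K.
Step 2 (isobaric): W = PΔV = (322.2 kPa)(12.3 − 19.7 L) = -2384 J.
W_total = 6126 − 2384 = 3741 J.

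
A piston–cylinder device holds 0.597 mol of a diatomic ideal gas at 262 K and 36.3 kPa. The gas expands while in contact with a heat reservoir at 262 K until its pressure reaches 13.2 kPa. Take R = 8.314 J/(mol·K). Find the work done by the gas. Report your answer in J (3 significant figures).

W ≈ 1320 J

Isothermal process: W = nRT ln(V₂/V₁) = nRT ln(P₁/P₂).
W = (0.597)(8.314)(262) × ln(36.3/13.2)
  = 1300 × ln(2.75) = 1300 × 1.012
W_by_gas = 1316 J.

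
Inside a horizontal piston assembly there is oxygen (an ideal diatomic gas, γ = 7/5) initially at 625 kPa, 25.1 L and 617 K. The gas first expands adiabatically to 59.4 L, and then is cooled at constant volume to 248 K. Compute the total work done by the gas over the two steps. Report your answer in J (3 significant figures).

W_total ≈ 11400 J

Step 1 (adiabatic): W = (P₁V₁ − P₂V₂)/(γ−1) = (15688 − 11115)/0.4 = 11431 J.
Step 2 (isochoric): W = 0 (constant volume).
W_total = 11431 + 0 = 11431 J.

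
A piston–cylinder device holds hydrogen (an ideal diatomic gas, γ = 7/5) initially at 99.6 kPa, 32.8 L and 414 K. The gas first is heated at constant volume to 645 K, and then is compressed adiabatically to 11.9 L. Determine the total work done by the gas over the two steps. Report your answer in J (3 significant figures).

Step 1 (isochoric): W = 0 (constant volume).
After step 1: P = 155.2 kPa (V unchanged).
Step 2 (adiabatic): W = (P₁V₁ − P₂V₂)/(γ−1) = (5090 − 7635)/0.4 = -6364 J.
W_total = 0 − 6364 = -6364 J.

W_total ≈ -6360 J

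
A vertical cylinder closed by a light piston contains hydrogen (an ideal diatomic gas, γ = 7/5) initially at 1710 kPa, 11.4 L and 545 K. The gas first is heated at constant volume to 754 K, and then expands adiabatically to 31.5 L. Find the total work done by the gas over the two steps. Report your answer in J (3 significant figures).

W_total ≈ 22500 J

Step 1 (isochoric): W = 0 (constant volume).
After step 1: P = 2366 kPa (V unchanged).
Step 2 (adiabatic): W = (P₁V₁ − P₂V₂)/(γ−1) = (26970 − 17960)/0.4 = 22523 J.
W_total = 0 + 22523 = 22523 J.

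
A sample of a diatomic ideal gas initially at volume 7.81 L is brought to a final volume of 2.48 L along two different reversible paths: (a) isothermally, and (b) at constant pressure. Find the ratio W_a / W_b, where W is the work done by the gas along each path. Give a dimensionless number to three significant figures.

W_a / W_b ≈ 1.68

Path (a) isothermal: W = P₁V₁ ln(V₂/V₁) → W_a/(P₁V₁) = -1.147.
Path (b) isobaric: W = P₁(V₂ − V₁) → W_b/(P₁V₁) = -0.6825.
W_a / W_b = -1.147 / -0.6825 = 1.681.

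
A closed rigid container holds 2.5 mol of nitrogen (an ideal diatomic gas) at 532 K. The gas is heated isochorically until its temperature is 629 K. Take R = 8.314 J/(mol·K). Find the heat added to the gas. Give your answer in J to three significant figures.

Constant volume ⇒ W = 0, so Q = ΔU = nCᵥΔT with Cᵥ = 5R/2 = 20.79 J/(mol·K).
ΔU = (2.5)(20.79)(629 − 532) = 5040 J.

Q ≈ 5040 J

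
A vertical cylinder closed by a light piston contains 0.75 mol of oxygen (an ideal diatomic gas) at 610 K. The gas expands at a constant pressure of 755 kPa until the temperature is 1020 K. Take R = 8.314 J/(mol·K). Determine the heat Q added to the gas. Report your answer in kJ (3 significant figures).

Isobaric: W = nRΔT = (0.75)(8.314)(410) = 2557 J.
ΔU = nCᵥΔT with Cᵥ = 5R/2: ΔU = (0.75)(20.79)(410) = 6391 J.
Q = ΔU + W = 6391 + 2557 = 8948 J.

Q ≈ 8.95 kJ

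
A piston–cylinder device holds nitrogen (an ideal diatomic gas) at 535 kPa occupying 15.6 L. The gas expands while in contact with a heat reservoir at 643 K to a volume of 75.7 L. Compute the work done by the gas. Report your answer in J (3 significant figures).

Isothermal: W = nRT ln(V₂/V₁) = P₁V₁ ln(V₂/V₁).
P₁V₁ = (535 kPa)(15.6 L) = 8346 J.
W = 8346 × ln(75.7/15.6) = 8346 × 1.58
W_by_gas = 13183 J.

W ≈ 13200 J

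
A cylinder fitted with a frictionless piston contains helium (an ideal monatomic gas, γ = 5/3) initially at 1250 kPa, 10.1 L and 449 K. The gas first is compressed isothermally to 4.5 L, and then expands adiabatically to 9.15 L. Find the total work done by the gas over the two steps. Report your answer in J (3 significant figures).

W_total ≈ -3070 J

Step 1 (isothermal): W = P₁V₁ ln(V₂/V₁) = (12625) ln(4.5/10.1) = -10207 J.
After step 1: P = 2806 kPa, V = 4.5 L, T = 449 K.
Step 2 (adiabatic): W = (P₁V₁ − P₂V₂)/(γ−1) = (12625 − 7866)/0.667 = 7138 J.
W_total = -10207 + 7138 = -3068 J.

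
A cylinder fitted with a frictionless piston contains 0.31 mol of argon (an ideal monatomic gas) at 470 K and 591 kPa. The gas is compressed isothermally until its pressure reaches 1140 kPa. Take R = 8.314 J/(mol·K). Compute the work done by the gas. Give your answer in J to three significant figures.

Isothermal process: W = nRT ln(V₂/V₁) = nRT ln(P₁/P₂).
W = (0.31)(8.314)(470) × ln(591/1140)
  = 1211 × ln(0.5184) = 1211 × -0.657
W_by_gas = -795.8 J.

W ≈ -796 J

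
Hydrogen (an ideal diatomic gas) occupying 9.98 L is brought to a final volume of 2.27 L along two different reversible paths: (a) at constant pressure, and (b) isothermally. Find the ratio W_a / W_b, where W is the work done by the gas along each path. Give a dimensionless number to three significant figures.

W_a / W_b ≈ 0.522

Path (a) isobaric: W = P₁(V₂ − V₁) → W_a/(P₁V₁) = -0.7725.
Path (b) isothermal: W = P₁V₁ ln(V₂/V₁) → W_b/(P₁V₁) = -1.481.
W_a / W_b = -0.7725 / -1.481 = 0.5217.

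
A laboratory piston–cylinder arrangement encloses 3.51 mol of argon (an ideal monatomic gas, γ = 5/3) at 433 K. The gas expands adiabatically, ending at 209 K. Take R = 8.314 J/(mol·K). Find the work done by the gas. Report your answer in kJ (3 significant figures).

Adiabatic ⇒ Q = 0, so W_by = −ΔU = nCᵥ(T₁ − T₂).
Cᵥ = 3R/2 = 12.47 J/(mol·K).
W = (3.51)(12.47)(433 − 209) = 9805 J.

W ≈ 9.81 kJ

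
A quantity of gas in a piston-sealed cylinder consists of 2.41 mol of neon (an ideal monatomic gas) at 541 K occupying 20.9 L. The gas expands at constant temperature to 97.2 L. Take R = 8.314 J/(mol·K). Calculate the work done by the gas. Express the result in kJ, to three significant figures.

W ≈ 16.7 kJ

Isothermal: W = nRT ln(V₂/V₁).
W = (2.41)(8.314)(541) × ln(97.2/20.9)
  = 10840 × 1.537
W_by_gas = 16661 J.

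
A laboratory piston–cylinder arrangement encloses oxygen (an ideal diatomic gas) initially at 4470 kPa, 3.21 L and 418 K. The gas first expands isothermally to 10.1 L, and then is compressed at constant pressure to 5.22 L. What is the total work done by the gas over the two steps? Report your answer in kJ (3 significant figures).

W_total ≈ 9.51 kJ

Step 1 (isothermal): W = P₁V₁ ln(V₂/V₁) = (14349) ln(10.1/3.21) = 16447 J.
After step 1: P = 1421 kPa, V = 10.1 L, T = 418 K.
Step 2 (isobaric): W = PΔV = (1421 kPa)(5.22 − 10.1 L) = -6933 J.
W_total = 16447 − 6933 = 9515 J.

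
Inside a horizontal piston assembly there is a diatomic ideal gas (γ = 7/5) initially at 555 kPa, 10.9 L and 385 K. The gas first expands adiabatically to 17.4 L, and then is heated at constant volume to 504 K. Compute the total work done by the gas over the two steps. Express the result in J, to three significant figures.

W_total ≈ 2580 J

Step 1 (adiabatic): W = (P₁V₁ − P₂V₂)/(γ−1) = (6050 − 5017)/0.4 = 2580 J.
Step 2 (isochoric): W = 0 (constant volume).
W_total = 2580 + 0 = 2580 J.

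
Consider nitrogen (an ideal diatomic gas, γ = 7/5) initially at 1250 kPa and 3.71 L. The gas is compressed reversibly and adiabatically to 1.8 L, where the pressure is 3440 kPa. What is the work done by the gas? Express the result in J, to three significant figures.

W ≈ -3890 J

Adiabatic: W = (P₁V₁ − P₂V₂)/(γ − 1) with γ = 7/5.
P₁V₁ = 4638 J, P₂V₂ = 6192 J.
W = (4638 − 6192) / 0.4 = -3886 J.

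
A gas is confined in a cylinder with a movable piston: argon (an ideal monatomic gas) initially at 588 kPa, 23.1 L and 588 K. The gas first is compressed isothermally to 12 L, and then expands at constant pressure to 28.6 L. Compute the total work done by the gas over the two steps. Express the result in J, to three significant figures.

W_total ≈ 9890 J

Step 1 (isothermal): W = P₁V₁ ln(V₂/V₁) = (13583) ln(12/23.1) = -8896 J.
After step 1: P = 1132 kPa, V = 12 L, T = 588 K.
Step 2 (isobaric): W = PΔV = (1132 kPa)(28.6 − 12 L) = 18790 J.
W_total = -8896 + 18790 = 9894 J.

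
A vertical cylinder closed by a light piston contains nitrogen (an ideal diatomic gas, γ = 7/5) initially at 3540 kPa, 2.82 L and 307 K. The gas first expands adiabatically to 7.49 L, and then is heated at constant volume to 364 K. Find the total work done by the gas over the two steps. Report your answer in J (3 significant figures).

W_total ≈ 8070 J

Step 1 (adiabatic): W = (P₁V₁ − P₂V₂)/(γ−1) = (9983 − 6754)/0.4 = 8072 J.
Step 2 (isochoric): W = 0 (constant volume).
W_total = 8072 + 0 = 8072 J.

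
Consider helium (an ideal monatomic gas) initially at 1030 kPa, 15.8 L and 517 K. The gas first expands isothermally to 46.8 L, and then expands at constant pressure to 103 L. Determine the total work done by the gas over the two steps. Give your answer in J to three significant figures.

W_total ≈ 37200 J

Step 1 (isothermal): W = P₁V₁ ln(V₂/V₁) = (16274) ln(46.8/15.8) = 17672 J.
After step 1: P = 347.7 kPa, V = 46.8 L, T = 517 K.
Step 2 (isobaric): W = PΔV = (347.7 kPa)(103 − 46.8 L) = 19543 J.
W_total = 17672 + 19543 = 37214 J.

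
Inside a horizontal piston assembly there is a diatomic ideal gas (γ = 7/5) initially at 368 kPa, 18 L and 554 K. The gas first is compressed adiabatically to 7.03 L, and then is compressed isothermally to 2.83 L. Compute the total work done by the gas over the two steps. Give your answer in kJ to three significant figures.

W_total ≈ -16.3 kJ

Step 1 (adiabatic): W = (P₁V₁ − P₂V₂)/(γ−1) = (6624 − 9648)/0.4 = -7561 J.
After step 1: P = 1372 kPa, V = 7.03 L, T = 806.9 K.
Step 2 (isothermal): W = P₁V₁ ln(V₂/V₁) = (9648) ln(2.83/7.03) = -8779 J.
W_total = -7561 − 8779 = -16340 J.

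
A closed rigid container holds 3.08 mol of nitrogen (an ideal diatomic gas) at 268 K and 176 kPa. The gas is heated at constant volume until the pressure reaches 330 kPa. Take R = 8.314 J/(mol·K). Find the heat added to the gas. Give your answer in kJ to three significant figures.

Constant volume ⇒ W = 0, so Q = ΔU = nCᵥΔT with Cᵥ = 5R/2 = 20.79 J/(mol·K).
At constant V, T₂/T₁ = P₂/P₁ ⇒ ΔT = T₁(P₂/P₁ − 1) = 268·(330/176 − 1) = 234.5 K.
ΔU = (3.08)(20.79)(234.5) = 15012 J.

Q ≈ 15.0 kJ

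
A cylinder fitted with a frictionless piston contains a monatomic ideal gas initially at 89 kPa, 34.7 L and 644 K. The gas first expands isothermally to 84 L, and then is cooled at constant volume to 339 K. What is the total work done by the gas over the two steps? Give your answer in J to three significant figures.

W_total ≈ 2730 J

Step 1 (isothermal): W = P₁V₁ ln(V₂/V₁) = (3088) ln(84/34.7) = 2730 J.
Step 2 (isochoric): W = 0 (constant volume).
W_total = 2730 + 0 = 2730 J.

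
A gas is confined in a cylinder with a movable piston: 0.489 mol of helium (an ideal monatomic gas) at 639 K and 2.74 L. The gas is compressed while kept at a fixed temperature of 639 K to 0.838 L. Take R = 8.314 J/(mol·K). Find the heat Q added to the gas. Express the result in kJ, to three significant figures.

Q ≈ -3.08 kJ

Isothermal ⇒ ΔU = 0, so Q = W = nRT ln(V₂/V₁).
Q = (0.489)(8.314)(639) ln(0.838/2.74) = 2598 × -1.185 = -3078 J.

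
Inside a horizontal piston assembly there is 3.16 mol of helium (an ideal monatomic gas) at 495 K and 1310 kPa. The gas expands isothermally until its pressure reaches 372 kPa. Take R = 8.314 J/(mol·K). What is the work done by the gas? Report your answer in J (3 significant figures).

W ≈ 16400 J

Isothermal process: W = nRT ln(V₂/V₁) = nRT ln(P₁/P₂).
W = (3.16)(8.314)(495) × ln(1310/372)
  = 13005 × ln(3.522) = 13005 × 1.259
W_by_gas = 16372 J.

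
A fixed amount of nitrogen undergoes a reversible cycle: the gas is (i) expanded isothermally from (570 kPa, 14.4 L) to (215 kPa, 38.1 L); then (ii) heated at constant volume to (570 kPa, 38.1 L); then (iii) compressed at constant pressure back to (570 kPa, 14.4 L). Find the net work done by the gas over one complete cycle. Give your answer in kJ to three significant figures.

Leg (i): W = PᵢVᵢ ln(V_f/Vᵢ) = (8208) ln(38.1/14.4) = 7986 J.
Leg (ii): W = 0.
Leg (iii): W = PΔV = (570)(14.4 − 38.1) = -13509 J.
W_net = 7986 − 13509 = -5523 J.

W_net ≈ -5.52 kJ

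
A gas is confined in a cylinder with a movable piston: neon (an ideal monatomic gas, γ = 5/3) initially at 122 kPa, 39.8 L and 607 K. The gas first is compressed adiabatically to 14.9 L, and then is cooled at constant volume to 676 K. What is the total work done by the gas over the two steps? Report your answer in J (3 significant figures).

Step 1 (adiabatic): W = (P₁V₁ − P₂V₂)/(γ−1) = (4856 − 9348)/0.667 = -6738 J.
Step 2 (isochoric): W = 0 (constant volume).
W_total = -6738 + 0 = -6738 J.

W_total ≈ -6740 J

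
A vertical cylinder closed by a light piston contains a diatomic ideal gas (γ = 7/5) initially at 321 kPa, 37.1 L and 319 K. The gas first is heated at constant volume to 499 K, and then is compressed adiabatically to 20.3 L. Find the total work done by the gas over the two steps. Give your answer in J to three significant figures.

W_total ≈ -12700 J

Step 1 (isochoric): W = 0 (constant volume).
After step 1: P = 502.1 kPa (V unchanged).
Step 2 (adiabatic): W = (P₁V₁ − P₂V₂)/(γ−1) = (18629 − 23710)/0.4 = -12704 J.
W_total = 0 − 12704 = -12704 J.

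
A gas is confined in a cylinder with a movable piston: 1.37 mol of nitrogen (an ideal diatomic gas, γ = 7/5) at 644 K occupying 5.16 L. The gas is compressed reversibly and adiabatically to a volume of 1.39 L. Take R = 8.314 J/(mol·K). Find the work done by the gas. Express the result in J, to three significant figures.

W ≈ -12700 J

Adiabatic: TV^(γ−1) = const with γ = 7/5.
T₂ = T₁ (V₁/V₂)^(γ−1) = 644 × (5.16/1.39)^0.4 = 644 × 1.69 = 1088 K.
W_by = nCᵥ(T₁ − T₂) = (1.37)(20.79)(644 − 1088) = -12651 J.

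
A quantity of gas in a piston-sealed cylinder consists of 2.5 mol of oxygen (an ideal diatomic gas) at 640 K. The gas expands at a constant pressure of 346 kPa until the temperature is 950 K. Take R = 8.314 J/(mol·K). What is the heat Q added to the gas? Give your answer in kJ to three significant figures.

Q ≈ 22.6 kJ

Isobaric: W = nRΔT = (2.5)(8.314)(310) = 6443 J.
ΔU = nCᵥΔT with Cᵥ = 5R/2: ΔU = (2.5)(20.79)(310) = 16108 J.
Q = ΔU + W = 16108 + 6443 = 22552 J.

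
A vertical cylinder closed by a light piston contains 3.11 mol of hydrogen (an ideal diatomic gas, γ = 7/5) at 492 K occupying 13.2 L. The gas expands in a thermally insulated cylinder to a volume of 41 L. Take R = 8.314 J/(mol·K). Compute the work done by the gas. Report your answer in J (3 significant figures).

W ≈ 11600 J

Adiabatic: TV^(γ−1) = const with γ = 7/5.
T₂ = T₁ (V₁/V₂)^(γ−1) = 492 × (13.2/41)^0.4 = 492 × 0.6355 = 312.7 K.
W_by = nCᵥ(T₁ − T₂) = (3.11)(20.79)(492 − 312.7) = 11592 J.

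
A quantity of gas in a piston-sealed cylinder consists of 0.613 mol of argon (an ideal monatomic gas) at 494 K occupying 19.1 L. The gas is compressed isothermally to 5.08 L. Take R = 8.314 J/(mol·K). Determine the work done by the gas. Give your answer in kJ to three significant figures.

W ≈ -3.33 kJ

Isothermal: W = nRT ln(V₂/V₁).
W = (0.613)(8.314)(494) × ln(5.08/19.1)
  = 2518 × -1.324
W_by_gas = -3334 J.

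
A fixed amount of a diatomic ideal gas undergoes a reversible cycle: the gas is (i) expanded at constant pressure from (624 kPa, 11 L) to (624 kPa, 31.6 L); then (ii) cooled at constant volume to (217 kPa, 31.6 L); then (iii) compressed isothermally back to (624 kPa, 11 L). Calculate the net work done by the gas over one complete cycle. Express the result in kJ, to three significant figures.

Leg (i): W = PΔV = (624)(31.6 − 11) = 12854 J.
Leg (ii): W = 0.
Leg (iii): W = PᵢVᵢ ln(V_f/Vᵢ) = (6857) ln(11/31.6) = -7236 J.
W_net = 12854 − 7236 = 5618 J.

W_net ≈ 5.62 kJ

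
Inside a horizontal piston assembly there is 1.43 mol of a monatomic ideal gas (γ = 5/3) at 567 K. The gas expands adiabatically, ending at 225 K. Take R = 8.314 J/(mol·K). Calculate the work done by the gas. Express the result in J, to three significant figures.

Adiabatic ⇒ Q = 0, so W_by = −ΔU = nCᵥ(T₁ − T₂).
Cᵥ = 3R/2 = 12.47 J/(mol·K).
W = (1.43)(12.47)(567 − 225) = 6099 J.

W ≈ 6100 J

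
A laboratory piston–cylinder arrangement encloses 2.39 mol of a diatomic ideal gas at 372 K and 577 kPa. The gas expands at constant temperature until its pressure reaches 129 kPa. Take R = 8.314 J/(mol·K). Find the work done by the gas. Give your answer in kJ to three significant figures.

W ≈ 11.1 kJ

Isothermal process: W = nRT ln(V₂/V₁) = nRT ln(P₁/P₂).
W = (2.39)(8.314)(372) × ln(577/129)
  = 7392 × ln(4.473) = 7392 × 1.498
W_by_gas = 11073 J.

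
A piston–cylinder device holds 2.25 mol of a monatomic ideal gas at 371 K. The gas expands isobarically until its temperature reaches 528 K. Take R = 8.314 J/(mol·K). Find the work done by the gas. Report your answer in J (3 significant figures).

W ≈ 2940 J

Isobaric: W = P ΔV = nR ΔT.
W = (2.25)(8.314)(528 − 371) = 2937 J.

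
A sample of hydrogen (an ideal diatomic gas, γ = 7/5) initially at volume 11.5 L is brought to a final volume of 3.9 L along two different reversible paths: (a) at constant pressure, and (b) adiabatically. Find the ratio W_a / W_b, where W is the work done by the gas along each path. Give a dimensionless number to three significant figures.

W_a / W_b ≈ 0.488

Path (a) isobaric: W = P₁(V₂ − V₁) → W_a/(P₁V₁) = -0.6609.
Path (b) adiabatic: W = P₁V₁(1 − (V₁/V₂)^(γ−1))/(γ−1) → W_b/(P₁V₁) = -1.353.
W_a / W_b = -0.6609 / -1.353 = 0.4885.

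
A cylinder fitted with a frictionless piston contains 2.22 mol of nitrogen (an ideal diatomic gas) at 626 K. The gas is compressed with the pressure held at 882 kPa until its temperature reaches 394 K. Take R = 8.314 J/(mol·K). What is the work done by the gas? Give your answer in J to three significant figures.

W ≈ -4280 J

Isobaric: W = P ΔV = nR ΔT.
W = (2.22)(8.314)(394 − 626) = -4282 J.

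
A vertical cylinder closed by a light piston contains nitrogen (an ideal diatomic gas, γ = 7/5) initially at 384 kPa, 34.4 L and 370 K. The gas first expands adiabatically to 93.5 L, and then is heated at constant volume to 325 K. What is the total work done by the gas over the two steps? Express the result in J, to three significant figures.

Step 1 (adiabatic): W = (P₁V₁ − P₂V₂)/(γ−1) = (13210 − 8855)/0.4 = 10887 J.
Step 2 (isochoric): W = 0 (constant volume).
W_total = 10887 + 0 = 10887 J.

W_total ≈ 10900 J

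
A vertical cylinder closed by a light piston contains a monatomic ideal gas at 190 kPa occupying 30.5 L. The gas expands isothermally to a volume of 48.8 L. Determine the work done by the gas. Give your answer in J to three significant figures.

Isothermal: W = nRT ln(V₂/V₁) = P₁V₁ ln(V₂/V₁).
P₁V₁ = (190 kPa)(30.5 L) = 5795 J.
W = 5795 × ln(48.8/30.5) = 5795 × 0.47
W_by_gas = 2724 J.

W ≈ 2720 J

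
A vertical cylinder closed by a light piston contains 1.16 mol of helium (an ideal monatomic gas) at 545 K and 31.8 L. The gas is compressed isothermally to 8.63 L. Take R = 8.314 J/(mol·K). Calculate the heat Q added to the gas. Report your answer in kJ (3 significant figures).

Q ≈ -6.86 kJ

Isothermal ⇒ ΔU = 0, so Q = W = nRT ln(V₂/V₁).
Q = (1.16)(8.314)(545) ln(8.63/31.8) = 5256 × -1.304 = -6855 J.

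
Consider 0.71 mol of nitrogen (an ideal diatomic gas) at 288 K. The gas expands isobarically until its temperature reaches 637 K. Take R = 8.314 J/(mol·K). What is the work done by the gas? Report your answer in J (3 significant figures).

Isobaric: W = P ΔV = nR ΔT.
W = (0.71)(8.314)(637 − 288) = 2060 J.

W ≈ 2060 J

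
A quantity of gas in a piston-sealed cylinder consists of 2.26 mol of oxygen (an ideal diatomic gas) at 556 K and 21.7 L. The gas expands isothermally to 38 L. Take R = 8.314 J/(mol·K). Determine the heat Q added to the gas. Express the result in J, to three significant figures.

Isothermal ⇒ ΔU = 0, so Q = W = nRT ln(V₂/V₁).
Q = (2.26)(8.314)(556) ln(38/21.7) = 10447 × 0.5603 = 5853 J.

Q ≈ 5850 J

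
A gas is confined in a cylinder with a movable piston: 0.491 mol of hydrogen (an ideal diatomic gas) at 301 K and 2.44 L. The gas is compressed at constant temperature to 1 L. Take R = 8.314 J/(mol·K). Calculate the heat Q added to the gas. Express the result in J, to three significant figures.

Q ≈ -1100 J

Isothermal ⇒ ΔU = 0, so Q = W = nRT ln(V₂/V₁).
Q = (0.491)(8.314)(301) ln(1/2.44) = 1229 × -0.892 = -1096 J.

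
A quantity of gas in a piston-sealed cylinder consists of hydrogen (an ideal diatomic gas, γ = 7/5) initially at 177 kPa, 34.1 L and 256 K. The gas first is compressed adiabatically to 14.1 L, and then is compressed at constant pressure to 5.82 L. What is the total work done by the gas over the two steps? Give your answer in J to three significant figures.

W_total ≈ -11400 J

Step 1 (adiabatic): W = (P₁V₁ − P₂V₂)/(γ−1) = (6036 − 8593)/0.4 = -6393 J.
After step 1: P = 609.4 kPa, V = 14.1 L, T = 364.5 K.
Step 2 (isobaric): W = PΔV = (609.4 kPa)(5.82 − 14.1 L) = -5046 J.
W_total = -6393 − 5046 = -11439 J.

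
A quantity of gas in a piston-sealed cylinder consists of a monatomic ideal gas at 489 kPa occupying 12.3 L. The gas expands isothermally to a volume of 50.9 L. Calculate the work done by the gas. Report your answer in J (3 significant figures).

W ≈ 8540 J

Isothermal: W = nRT ln(V₂/V₁) = P₁V₁ ln(V₂/V₁).
P₁V₁ = (489 kPa)(12.3 L) = 6015 J.
W = 6015 × ln(50.9/12.3) = 6015 × 1.42
W_by_gas = 8542 J.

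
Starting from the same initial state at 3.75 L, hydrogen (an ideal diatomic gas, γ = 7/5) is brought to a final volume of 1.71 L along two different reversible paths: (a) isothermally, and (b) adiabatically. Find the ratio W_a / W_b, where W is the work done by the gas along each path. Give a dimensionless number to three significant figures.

Path (a) isothermal: W = P₁V₁ ln(V₂/V₁) → W_a/(P₁V₁) = -0.7853.
Path (b) adiabatic: W = P₁V₁(1 − (V₁/V₂)^(γ−1))/(γ−1) → W_b/(P₁V₁) = -0.9226.
W_a / W_b = -0.7853 / -0.9226 = 0.8512.

W_a / W_b ≈ 0.851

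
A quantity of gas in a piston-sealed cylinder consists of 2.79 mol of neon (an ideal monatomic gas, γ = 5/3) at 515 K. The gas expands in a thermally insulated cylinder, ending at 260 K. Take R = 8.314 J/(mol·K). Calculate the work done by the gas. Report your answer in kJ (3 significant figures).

W ≈ 8.87 kJ

Adiabatic ⇒ Q = 0, so W_by = −ΔU = nCᵥ(T₁ − T₂).
Cᵥ = 3R/2 = 12.47 J/(mol·K).
W = (2.79)(12.47)(515 − 260) = 8872 J.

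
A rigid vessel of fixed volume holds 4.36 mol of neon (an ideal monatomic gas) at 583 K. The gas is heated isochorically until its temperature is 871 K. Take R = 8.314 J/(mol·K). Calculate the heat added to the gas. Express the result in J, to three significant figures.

Constant volume ⇒ W = 0, so Q = ΔU = nCᵥΔT with Cᵥ = 3R/2 = 12.47 J/(mol·K).
ΔU = (4.36)(12.47)(871 − 583) = 15660 J.

Q ≈ 15700 J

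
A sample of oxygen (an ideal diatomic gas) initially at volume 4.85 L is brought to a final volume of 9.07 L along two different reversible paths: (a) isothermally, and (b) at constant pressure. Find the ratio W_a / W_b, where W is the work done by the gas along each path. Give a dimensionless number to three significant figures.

Path (a) isothermal: W = P₁V₁ ln(V₂/V₁) → W_a/(P₁V₁) = 0.626.
Path (b) isobaric: W = P₁(V₂ − V₁) → W_b/(P₁V₁) = 0.8701.
W_a / W_b = 0.626 / 0.8701 = 0.7194.

W_a / W_b ≈ 0.719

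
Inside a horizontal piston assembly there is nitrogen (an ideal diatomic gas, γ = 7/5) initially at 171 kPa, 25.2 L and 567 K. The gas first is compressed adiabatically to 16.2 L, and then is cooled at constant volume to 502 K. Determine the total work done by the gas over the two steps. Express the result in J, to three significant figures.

Step 1 (adiabatic): W = (P₁V₁ − P₂V₂)/(γ−1) = (4309 − 5142)/0.4 = -2083 J.
Step 2 (isochoric): W = 0 (constant volume).
W_total = -2083 + 0 = -2083 J.

W_total ≈ -2080 J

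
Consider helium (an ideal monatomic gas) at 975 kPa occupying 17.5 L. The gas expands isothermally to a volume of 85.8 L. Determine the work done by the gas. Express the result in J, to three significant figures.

W ≈ 27100 J

Isothermal: W = nRT ln(V₂/V₁) = P₁V₁ ln(V₂/V₁).
P₁V₁ = (975 kPa)(17.5 L) = 17062 J.
W = 17062 × ln(85.8/17.5) = 17062 × 1.59
W_by_gas = 27126 J.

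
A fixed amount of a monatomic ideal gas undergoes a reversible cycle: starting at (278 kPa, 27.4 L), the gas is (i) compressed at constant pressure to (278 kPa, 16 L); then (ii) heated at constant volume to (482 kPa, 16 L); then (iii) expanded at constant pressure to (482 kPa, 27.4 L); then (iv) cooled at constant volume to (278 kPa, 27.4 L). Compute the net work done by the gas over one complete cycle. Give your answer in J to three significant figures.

W_net ≈ 2330 J

Constant-volume legs do no work.
W(i) = (278)(16 − 27.4) = -3169 J; W(iii) = (482)(27.4 − 16) = 5495 J.
W_net = -3169 + 5495 = 2326 J (the clockwise enclosed area).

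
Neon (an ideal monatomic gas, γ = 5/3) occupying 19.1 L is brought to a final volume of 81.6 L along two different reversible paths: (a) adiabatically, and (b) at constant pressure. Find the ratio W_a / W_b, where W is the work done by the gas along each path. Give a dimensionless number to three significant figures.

Path (a) adiabatic: W = P₁V₁(1 − (V₁/V₂)^(γ−1))/(γ−1) → W_a/(P₁V₁) = 0.9303.
Path (b) isobaric: W = P₁(V₂ − V₁) → W_b/(P₁V₁) = 3.272.
W_a / W_b = 0.9303 / 3.272 = 0.2843.

W_a / W_b ≈ 0.284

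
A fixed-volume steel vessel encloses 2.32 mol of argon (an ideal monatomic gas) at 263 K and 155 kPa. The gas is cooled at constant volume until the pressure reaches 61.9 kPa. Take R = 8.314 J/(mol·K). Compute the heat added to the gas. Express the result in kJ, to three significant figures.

Constant volume ⇒ W = 0, so Q = ΔU = nCᵥΔT with Cᵥ = 3R/2 = 12.47 J/(mol·K).
At constant V, T₂/T₁ = P₂/P₁ ⇒ ΔT = T₁(P₂/P₁ − 1) = 263·(61.9/155 − 1) = -158 K.
ΔU = (2.32)(12.47)(-158) = -4570 J.

Q ≈ -4.57 kJ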